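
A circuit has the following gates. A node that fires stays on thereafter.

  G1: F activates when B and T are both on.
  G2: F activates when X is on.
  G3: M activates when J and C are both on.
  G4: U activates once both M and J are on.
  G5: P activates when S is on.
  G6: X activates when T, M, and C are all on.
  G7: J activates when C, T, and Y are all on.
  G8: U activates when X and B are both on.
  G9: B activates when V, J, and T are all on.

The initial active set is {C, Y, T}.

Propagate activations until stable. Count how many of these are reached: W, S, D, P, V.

0

No rule produces W, and it is not given.
No rule produces S, and it is not given.
No rule produces D, and it is not given.
P would need S (G5), but S never turns on.
No rule produces V, and it is not given.
None of the 5 are reached.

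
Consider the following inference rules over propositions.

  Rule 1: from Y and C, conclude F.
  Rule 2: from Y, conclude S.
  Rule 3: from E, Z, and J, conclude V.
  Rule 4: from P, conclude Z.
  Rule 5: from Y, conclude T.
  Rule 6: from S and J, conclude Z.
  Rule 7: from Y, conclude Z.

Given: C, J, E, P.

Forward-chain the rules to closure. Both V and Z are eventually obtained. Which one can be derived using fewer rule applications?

Z: From P, Rule 4 gives Z. [1 rule application]
V: From P, Rule 4 gives Z. From E, Z, and J, Rule 3 gives V. [2 rule applications]
Z needs fewer.

Z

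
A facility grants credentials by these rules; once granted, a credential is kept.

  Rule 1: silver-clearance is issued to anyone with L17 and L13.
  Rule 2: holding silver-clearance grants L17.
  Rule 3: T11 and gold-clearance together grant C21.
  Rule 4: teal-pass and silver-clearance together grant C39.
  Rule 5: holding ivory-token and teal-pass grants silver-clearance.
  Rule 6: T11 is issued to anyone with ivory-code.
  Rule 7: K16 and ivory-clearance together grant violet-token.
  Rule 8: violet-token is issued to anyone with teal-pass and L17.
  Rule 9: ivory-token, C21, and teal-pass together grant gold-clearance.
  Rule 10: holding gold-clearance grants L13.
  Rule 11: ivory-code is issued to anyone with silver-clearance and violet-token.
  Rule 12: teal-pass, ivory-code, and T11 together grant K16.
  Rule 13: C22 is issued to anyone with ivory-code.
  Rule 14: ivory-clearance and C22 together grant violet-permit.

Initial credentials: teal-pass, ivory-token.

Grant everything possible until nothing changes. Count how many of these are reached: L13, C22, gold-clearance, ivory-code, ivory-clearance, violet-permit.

Holding ivory-token and teal-pass grants silver-clearance (Rule 5).
Holding silver-clearance grants L17 (Rule 2).
Holding teal-pass and L17 grants violet-token (Rule 8).
Holding silver-clearance and violet-token grants ivory-code (Rule 11).
Holding ivory-code grants C22 (Rule 13).
L13 would need gold-clearance (Rule 10), but gold-clearance is never granted.
C22: reached.
gold-clearance would need ivory-token, C21, and teal-pass (Rule 9), but C21 is never granted.
ivory-code: reached.
No rule produces ivory-clearance, and it is not given.
violet-permit would need ivory-clearance and C22 (Rule 14), but ivory-clearance is never granted.
Reached: C22 and ivory-code — 2 of the 6.

2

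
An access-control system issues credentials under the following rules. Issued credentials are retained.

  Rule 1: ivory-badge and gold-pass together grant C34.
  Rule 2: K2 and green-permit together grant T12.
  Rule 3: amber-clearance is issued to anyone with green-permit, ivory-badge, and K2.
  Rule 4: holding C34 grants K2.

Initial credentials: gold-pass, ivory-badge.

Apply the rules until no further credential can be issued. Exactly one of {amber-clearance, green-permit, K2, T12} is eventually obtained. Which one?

K2

Holding ivory-badge and gold-pass grants C34 (Rule 1).
Holding C34 grants K2 (Rule 4).
T12 would need K2 and green-permit (Rule 2), but green-permit is never granted. amber-clearance would need green-permit, ivory-badge, and K2 (Rule 3), but green-permit is never granted. No rule produces green-permit, and it is not given.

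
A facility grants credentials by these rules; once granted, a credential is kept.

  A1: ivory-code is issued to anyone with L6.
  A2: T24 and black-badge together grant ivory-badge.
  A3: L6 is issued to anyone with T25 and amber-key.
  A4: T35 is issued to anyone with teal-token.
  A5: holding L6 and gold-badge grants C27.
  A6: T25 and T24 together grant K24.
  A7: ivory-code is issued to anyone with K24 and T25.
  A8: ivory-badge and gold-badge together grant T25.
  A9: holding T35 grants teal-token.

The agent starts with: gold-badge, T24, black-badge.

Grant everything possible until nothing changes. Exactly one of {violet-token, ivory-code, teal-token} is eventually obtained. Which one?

Holding T24 and black-badge grants ivory-badge (A2).
Holding ivory-badge and gold-badge grants T25 (A8).
Holding T25 and T24 grants K24 (A6).
Holding K24 and T25 grants ivory-code (A7).
teal-token would need T35 (A9), but T35 is never granted. No rule produces violet-token, and it is not given.

ivory-code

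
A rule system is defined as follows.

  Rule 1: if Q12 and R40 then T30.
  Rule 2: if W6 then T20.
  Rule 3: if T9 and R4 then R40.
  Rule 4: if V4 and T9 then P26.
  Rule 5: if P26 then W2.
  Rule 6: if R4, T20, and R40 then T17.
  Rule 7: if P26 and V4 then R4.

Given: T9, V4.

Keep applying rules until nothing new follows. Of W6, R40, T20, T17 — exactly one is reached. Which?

R40

From V4 and T9, Rule 4 gives P26.
P26 and V4 hold, so R4 follows (Rule 7).
From T9 and R4, Rule 3 gives R40.
T17 would need R4, T20, and R40 (Rule 6), but T20 is never established. No rule produces W6, and it is not given. T20 would need W6 (Rule 2), but W6 is never established.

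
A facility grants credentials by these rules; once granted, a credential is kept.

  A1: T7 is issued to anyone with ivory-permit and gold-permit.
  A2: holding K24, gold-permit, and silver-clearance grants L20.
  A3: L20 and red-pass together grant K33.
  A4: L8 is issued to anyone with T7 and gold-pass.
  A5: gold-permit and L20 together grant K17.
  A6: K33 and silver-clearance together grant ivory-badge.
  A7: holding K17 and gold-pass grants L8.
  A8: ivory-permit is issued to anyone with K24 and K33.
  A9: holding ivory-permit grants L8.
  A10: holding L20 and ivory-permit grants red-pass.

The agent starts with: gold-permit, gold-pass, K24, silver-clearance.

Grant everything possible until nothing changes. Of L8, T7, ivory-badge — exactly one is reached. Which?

Holding K24, gold-permit, and silver-clearance grants L20 (A2).
Holding gold-permit and L20 grants K17 (A5).
Holding K17 and gold-pass grants L8 (A7).
T7 would need ivory-permit and gold-permit (A1), but ivory-permit is never granted. ivory-badge would need K33 and silver-clearance (A6), but K33 is never granted.

L8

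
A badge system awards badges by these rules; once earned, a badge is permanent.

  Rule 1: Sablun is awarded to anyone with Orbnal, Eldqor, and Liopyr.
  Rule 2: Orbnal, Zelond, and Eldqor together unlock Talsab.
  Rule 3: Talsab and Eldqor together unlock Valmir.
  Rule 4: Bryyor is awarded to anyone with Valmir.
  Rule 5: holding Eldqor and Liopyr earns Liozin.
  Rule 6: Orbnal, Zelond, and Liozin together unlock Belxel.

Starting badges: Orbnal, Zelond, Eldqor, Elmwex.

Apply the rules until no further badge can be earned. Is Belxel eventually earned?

No

Belxel would need Orbnal, Zelond, and Liozin (Rule 6), but Liozin is never earned.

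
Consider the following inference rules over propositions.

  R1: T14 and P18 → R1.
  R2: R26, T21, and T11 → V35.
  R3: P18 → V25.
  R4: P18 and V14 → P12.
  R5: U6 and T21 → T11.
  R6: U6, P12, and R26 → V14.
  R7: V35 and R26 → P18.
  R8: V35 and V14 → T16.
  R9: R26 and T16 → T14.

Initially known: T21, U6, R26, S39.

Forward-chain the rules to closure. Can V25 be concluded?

Yes

From U6 and T21, R5 gives T11.
R26, T21, and T11 hold, so V35 follows (R2).
From V35 and R26, R7 gives P18.
From P18, R3 gives V25.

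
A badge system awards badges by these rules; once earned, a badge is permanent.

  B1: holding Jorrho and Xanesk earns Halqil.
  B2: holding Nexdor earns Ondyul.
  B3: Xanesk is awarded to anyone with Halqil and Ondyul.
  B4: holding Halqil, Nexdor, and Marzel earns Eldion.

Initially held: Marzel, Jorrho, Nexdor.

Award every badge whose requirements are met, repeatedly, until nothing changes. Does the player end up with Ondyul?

Yes

With Nexdor, Ondyul is earned (B2).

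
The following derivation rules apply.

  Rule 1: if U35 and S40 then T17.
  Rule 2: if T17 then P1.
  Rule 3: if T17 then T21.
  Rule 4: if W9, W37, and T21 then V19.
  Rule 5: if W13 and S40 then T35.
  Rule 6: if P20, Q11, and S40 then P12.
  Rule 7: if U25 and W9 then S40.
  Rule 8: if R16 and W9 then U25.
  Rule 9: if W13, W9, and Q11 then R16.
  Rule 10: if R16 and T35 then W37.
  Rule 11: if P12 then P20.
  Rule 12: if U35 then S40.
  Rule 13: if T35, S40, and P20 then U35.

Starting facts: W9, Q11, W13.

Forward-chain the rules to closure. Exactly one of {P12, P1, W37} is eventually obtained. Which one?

From W13, W9, and Q11, Rule 9 gives R16.
R16 and W9 hold, so U25 follows (Rule 8).
U25 and W9 hold, so S40 follows (Rule 7).
W13 and S40 hold, so T35 follows (Rule 5).
From R16 and T35, Rule 10 gives W37.
P1 would need T17 (Rule 2), but T17 is never established. P12 would need P20, Q11, and S40 (Rule 6), but P20 is never established.

W37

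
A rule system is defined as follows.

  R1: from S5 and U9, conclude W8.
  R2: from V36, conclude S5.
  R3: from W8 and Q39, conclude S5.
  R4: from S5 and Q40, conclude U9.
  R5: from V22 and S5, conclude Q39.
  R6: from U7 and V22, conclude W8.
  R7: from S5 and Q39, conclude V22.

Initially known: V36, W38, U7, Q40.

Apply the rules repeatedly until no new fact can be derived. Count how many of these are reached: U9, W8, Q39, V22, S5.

3

From V36, R2 gives S5.
From S5 and Q40, R4 gives U9.
S5 and U9 hold, so W8 follows (R1).
U9: reached.
W8: reached.
Q39 would need V22 and S5 (R5), but V22 is never established.
V22 would need S5 and Q39 (R7), but Q39 is never established.
S5: reached.
Reached: U9, W8, and S5 — 3 of the 5.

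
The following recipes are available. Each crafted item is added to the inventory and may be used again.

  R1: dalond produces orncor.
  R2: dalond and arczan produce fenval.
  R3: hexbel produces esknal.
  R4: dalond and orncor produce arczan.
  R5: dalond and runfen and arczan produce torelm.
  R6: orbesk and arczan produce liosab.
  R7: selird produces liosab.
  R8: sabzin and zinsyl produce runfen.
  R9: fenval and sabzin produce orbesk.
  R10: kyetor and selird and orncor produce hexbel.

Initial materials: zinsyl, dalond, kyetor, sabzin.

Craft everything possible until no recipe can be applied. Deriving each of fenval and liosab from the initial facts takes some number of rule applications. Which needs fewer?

fenval: Using R1, dalond makes orncor. dalond and orncor → arczan (R4). Using R2, dalond and arczan make fenval. [3 rule applications]
liosab: Using R1, dalond makes orncor. Using R4, dalond and orncor make arczan. Using R2, dalond and arczan make fenval. fenval and sabzin → orbesk (R9). Using R6, orbesk and arczan make liosab. [5 rule applications]
fenval needs fewer.

fenval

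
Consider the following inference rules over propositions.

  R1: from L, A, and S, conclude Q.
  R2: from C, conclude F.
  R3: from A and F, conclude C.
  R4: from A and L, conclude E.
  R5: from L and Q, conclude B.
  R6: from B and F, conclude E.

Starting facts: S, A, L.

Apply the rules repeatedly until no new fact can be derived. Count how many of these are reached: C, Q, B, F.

L, A, and S hold, so Q follows (R1).
L and Q hold, so B follows (R5).
C would need A and F (R3), but F is never established.
Q: reached.
B: reached.
F would need C (R2), but C is never established.
Reached: Q and B — 2 of the 4.

2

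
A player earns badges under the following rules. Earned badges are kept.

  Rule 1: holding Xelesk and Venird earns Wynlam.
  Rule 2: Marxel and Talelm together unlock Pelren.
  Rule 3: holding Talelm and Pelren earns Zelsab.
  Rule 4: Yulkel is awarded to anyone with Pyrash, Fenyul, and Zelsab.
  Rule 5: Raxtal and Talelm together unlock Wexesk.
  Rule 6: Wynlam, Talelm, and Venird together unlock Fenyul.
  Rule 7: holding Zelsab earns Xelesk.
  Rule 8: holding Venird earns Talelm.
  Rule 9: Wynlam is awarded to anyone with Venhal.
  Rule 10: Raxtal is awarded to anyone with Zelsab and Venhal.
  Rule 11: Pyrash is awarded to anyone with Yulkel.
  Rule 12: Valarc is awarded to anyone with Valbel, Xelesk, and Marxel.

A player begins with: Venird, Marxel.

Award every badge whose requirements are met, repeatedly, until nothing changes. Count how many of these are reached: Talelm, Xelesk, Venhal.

2

With Venird, Talelm is earned (Rule 8).
With Marxel and Talelm, Pelren is earned (Rule 2).
With Talelm and Pelren, Zelsab is earned (Rule 3).
With Zelsab, Xelesk is earned (Rule 7).
Talelm: reached.
Xelesk: reached.
No rule produces Venhal, and it is not given.
Reached: Talelm and Xelesk — 2 of the 3.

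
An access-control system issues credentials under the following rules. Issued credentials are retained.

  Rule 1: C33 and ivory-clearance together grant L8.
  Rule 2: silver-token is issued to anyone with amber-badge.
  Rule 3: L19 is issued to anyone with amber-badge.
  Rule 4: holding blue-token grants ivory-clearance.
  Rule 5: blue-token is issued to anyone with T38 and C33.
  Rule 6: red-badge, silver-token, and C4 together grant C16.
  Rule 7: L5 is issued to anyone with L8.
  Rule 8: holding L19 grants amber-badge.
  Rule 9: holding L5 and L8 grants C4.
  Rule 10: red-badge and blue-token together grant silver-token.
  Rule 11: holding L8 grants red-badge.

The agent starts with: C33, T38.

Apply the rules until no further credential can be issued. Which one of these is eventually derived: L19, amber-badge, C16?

Holding T38 and C33 grants blue-token (Rule 5).
Holding blue-token grants ivory-clearance (Rule 4).
Holding C33 and ivory-clearance grants L8 (Rule 1).
Holding L8 grants L5 (Rule 7).
Holding L8 grants red-badge (Rule 11).
Holding red-badge and blue-token grants silver-token (Rule 10).
Holding L5 and L8 grants C4 (Rule 9).
Holding red-badge, silver-token, and C4 grants C16 (Rule 6).
amber-badge would need L19 (Rule 8), but L19 is never granted. L19 would need amber-badge (Rule 3), but amber-badge is never granted.

C16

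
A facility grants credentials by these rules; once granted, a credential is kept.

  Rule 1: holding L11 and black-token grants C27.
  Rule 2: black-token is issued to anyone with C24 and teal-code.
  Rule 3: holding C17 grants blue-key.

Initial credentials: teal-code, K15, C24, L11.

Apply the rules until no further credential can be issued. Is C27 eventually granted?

Yes

Holding C24 and teal-code grants black-token (Rule 2).
Holding L11 and black-token grants C27 (Rule 1).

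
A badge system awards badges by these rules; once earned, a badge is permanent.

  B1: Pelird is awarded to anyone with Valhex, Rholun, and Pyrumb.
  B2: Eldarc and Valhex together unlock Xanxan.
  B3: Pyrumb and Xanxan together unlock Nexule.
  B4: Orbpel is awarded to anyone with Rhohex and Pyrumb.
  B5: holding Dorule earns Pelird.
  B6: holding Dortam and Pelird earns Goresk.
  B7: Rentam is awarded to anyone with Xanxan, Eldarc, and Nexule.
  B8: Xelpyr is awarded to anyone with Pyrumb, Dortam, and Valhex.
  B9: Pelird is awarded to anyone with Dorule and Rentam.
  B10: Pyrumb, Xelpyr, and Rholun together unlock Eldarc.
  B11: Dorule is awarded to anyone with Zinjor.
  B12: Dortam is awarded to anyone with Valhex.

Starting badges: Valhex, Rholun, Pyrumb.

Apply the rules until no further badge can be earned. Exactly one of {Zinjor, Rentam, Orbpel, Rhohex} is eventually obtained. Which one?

With Valhex, Dortam is earned (B12).
With Pyrumb, Dortam, and Valhex, Xelpyr is earned (B8).
With Pyrumb, Xelpyr, and Rholun, Eldarc is earned (B10).
With Eldarc and Valhex, Xanxan is earned (B2).
With Pyrumb and Xanxan, Nexule is earned (B3).
With Xanxan, Eldarc, and Nexule, Rentam is earned (B7).
Orbpel would need Rhohex and Pyrumb (B4), but Rhohex is never earned. No rule produces Rhohex, and it is not given. No rule produces Zinjor, and it is not given.

Rentam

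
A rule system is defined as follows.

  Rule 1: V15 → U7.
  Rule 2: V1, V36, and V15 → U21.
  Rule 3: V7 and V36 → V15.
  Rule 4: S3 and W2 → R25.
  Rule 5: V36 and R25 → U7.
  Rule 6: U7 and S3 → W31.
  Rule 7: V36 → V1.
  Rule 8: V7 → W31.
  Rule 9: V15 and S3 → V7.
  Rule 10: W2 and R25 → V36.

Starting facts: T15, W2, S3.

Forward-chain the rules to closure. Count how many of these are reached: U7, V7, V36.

2

S3 and W2 hold, so R25 follows (Rule 4).
W2 and R25 hold, so V36 follows (Rule 10).
From V36 and R25, Rule 5 gives U7.
U7: reached.
V7 would need V15 and S3 (Rule 9), but V15 is never established.
V36: reached.
Reached: U7 and V36 — 2 of the 3.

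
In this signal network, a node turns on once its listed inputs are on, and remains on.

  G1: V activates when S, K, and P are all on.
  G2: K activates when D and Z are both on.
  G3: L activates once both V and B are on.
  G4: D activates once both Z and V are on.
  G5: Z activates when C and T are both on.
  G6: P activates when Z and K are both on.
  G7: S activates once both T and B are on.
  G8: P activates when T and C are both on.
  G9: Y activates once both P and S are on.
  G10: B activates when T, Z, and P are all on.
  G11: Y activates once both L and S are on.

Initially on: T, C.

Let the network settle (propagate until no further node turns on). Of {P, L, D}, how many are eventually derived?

1

T and C are on, so P activates (G8).
P: reached.
L would need V and B (G3), but V never turns on.
D would need Z and V (G4), but V never turns on.
Reached: P — 1 of the 3.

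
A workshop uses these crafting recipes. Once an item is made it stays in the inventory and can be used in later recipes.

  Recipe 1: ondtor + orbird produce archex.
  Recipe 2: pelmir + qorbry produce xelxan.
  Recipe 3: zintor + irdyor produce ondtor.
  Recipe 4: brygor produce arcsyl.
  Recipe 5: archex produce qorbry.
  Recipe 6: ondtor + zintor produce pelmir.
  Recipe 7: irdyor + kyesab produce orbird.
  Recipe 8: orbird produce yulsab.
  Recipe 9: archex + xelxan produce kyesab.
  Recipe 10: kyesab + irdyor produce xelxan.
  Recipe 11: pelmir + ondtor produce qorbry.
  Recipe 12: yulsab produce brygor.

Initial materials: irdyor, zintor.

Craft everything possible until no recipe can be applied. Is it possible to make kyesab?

kyesab would need archex and xelxan (Recipe 9), but archex is never obtained.

No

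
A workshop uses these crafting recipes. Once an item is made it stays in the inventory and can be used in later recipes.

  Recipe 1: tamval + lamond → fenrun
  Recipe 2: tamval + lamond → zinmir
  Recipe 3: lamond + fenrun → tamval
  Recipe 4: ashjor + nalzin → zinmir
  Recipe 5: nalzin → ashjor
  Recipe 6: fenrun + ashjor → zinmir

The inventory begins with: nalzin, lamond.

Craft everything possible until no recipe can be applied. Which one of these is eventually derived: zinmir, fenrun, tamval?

zinmir

nalzin → ashjor (Recipe 5).
ashjor + nalzin → zinmir (Recipe 4).
tamval would need lamond and fenrun (Recipe 3), but fenrun is never obtained. fenrun would need tamval and lamond (Recipe 1), but tamval is never obtained.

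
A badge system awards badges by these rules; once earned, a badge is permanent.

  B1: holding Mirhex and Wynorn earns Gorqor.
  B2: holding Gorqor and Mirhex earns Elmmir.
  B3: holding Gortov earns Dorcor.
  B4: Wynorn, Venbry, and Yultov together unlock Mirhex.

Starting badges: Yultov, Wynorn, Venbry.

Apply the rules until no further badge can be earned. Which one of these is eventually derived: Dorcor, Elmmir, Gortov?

Elmmir

With Wynorn, Venbry, and Yultov, Mirhex is earned (B4).
With Mirhex and Wynorn, Gorqor is earned (B1).
With Gorqor and Mirhex, Elmmir is earned (B2).
No rule produces Gortov, and it is not given. Dorcor would need Gortov (B3), but Gortov is never earned.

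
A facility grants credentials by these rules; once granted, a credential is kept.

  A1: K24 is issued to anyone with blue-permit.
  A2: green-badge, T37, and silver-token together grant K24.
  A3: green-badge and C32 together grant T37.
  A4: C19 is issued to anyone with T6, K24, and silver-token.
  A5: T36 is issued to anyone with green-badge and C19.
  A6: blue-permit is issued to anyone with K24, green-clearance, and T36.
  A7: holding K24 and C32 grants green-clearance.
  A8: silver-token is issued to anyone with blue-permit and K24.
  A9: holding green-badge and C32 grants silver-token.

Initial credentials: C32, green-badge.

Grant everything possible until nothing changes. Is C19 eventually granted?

C19 would need T6, K24, and silver-token (A4), but T6 is never granted.

No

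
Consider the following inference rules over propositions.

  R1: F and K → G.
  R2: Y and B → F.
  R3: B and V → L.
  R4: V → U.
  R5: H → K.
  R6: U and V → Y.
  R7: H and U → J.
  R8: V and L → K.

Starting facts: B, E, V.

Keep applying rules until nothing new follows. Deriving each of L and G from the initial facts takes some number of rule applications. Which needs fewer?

L: From B and V, R3 gives L. [1 rule application]
G: B and V hold, so L follows (R3). From V, R4 gives U. V and L hold, so K follows (R8). From U and V, R6 gives Y. From Y and B, R2 gives F. From F and K, R1 gives G. [6 rule applications]
L needs fewer.

L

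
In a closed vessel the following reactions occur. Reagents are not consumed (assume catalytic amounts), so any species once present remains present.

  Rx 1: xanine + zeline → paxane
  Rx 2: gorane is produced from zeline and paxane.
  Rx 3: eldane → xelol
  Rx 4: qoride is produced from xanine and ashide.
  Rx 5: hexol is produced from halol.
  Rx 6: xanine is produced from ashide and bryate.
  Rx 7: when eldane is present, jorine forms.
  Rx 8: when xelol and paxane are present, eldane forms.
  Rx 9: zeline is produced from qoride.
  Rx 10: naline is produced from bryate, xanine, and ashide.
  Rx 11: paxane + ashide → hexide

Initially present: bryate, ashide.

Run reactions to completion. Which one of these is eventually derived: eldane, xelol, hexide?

hexide

ashide and bryate present → xanine forms (Rx 6).
xanine and ashide present → qoride forms (Rx 4).
qoride present → zeline forms (Rx 9).
xanine and zeline present → paxane forms (Rx 1).
paxane and ashide present → hexide forms (Rx 11).
eldane would need xelol and paxane (Rx 8), but xelol never forms. xelol would need eldane (Rx 3), but eldane never forms.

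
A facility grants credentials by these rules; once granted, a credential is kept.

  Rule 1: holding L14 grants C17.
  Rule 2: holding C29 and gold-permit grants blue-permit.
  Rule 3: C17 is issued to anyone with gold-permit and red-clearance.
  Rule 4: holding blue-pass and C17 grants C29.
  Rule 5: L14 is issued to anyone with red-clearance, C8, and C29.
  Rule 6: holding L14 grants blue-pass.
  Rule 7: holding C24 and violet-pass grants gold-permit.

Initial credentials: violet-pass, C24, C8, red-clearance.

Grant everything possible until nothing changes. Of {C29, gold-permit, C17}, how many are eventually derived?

Holding C24 and violet-pass grants gold-permit (Rule 7).
Holding gold-permit and red-clearance grants C17 (Rule 3).
C29 would need blue-pass and C17 (Rule 4), but blue-pass is never granted.
gold-permit: reached.
C17: reached.
Reached: gold-permit and C17 — 2 of the 3.

2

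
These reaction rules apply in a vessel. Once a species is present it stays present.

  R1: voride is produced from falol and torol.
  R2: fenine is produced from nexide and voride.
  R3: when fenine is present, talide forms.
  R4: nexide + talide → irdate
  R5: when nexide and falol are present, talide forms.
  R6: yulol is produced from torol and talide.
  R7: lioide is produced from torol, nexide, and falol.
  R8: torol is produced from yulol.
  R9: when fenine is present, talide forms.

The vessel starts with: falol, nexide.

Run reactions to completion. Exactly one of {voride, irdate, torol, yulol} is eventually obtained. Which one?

irdate

nexide and falol present → talide forms (R5).
nexide and talide present → irdate forms (R4).
yulol would need torol and talide (R6), but torol never forms. torol would need yulol (R8), but yulol never forms. voride would need falol and torol (R1), but torol never forms.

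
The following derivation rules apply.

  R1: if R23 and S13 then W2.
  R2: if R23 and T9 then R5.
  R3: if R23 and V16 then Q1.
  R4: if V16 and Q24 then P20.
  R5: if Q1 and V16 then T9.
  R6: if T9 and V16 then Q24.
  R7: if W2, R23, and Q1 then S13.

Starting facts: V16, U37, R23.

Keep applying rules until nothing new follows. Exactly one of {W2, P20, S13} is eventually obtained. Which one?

P20

From R23 and V16, R3 gives Q1.
Q1 and V16 hold, so T9 follows (R5).
T9 and V16 hold, so Q24 follows (R6).
V16 and Q24 hold, so P20 follows (R4).
W2 would need R23 and S13 (R1), but S13 is never established. S13 would need W2, R23, and Q1 (R7), but W2 is never established.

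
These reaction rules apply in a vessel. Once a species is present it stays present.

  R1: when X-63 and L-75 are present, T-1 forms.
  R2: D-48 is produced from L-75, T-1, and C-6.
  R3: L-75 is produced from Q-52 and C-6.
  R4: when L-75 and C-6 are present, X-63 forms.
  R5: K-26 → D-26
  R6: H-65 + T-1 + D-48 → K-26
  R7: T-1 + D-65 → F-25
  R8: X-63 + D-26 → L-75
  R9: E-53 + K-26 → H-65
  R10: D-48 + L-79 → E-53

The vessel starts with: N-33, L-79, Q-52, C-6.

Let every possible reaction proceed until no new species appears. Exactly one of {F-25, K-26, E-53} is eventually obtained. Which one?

E-53

Q-52 and C-6 present → L-75 forms (R3).
L-75 and C-6 present → X-63 forms (R4).
X-63 and L-75 present → T-1 forms (R1).
L-75, T-1, and C-6 present → D-48 forms (R2).
D-48 and L-79 present → E-53 forms (R10).
K-26 would need H-65, T-1, and D-48 (R6), but H-65 never forms. F-25 would need T-1 and D-65 (R7), but D-65 never forms.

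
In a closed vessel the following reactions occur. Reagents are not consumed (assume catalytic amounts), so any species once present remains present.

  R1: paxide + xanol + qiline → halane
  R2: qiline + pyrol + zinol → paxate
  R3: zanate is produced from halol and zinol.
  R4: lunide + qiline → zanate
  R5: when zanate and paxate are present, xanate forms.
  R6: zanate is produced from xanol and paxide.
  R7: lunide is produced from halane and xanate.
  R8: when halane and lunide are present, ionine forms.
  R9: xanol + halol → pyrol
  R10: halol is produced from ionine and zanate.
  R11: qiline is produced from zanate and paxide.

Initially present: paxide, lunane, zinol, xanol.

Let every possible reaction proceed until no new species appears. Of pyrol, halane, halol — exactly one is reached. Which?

halane

xanol and paxide present → zanate forms (R6).
zanate and paxide present → qiline forms (R11).
paxide, xanol, and qiline present → halane forms (R1).
halol would need ionine and zanate (R10), but ionine never forms. pyrol would need xanol and halol (R9), but halol never forms.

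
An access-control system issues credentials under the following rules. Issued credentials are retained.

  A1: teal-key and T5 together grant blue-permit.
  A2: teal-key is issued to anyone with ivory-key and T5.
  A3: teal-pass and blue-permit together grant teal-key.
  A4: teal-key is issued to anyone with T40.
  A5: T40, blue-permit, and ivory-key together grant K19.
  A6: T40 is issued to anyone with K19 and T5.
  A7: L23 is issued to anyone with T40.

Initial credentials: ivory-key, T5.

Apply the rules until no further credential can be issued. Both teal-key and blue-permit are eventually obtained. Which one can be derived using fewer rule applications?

teal-key: Holding ivory-key and T5 grants teal-key (A2). [1 rule application]
blue-permit: Holding ivory-key and T5 grants teal-key (A2). Holding teal-key and T5 grants blue-permit (A1). [2 rule applications]
teal-key needs fewer.

teal-key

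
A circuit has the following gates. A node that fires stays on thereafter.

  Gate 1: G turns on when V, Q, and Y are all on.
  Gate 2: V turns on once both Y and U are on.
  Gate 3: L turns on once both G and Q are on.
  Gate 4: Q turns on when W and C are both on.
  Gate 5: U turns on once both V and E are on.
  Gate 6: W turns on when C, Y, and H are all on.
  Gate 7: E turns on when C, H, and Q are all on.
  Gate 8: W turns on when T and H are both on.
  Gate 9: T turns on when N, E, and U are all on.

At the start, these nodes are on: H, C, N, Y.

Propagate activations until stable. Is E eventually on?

Yes

Gate 6: C, Y, and H on → W on.
W and C are on, so Q turns on (Gate 4).
C, H, and Q are on, so E turns on (Gate 7).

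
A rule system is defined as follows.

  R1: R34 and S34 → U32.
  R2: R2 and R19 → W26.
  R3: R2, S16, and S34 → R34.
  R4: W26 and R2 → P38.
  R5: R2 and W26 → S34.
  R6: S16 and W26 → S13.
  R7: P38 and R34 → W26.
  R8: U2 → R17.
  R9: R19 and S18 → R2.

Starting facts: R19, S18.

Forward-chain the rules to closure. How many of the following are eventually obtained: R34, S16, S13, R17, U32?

R34 would need R2, S16, and S34 (R3), but S16 is never established.
No rule produces S16, and it is not given.
S13 would need S16 and W26 (R6), but S16 is never established.
R17 would need U2 (R8), but U2 is never established.
U32 would need R34 and S34 (R1), but R34 is never established.
None of the 5 are reached.

0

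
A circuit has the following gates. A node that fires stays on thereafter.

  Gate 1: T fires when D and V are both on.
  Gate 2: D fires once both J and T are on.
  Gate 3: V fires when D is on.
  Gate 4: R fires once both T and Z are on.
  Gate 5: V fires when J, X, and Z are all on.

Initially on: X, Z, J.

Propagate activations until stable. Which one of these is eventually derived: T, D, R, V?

V

J, X, and Z are on, so V fires (Gate 5).
D would need J and T (Gate 2), but T never turns on. T would need D and V (Gate 1), but D never turns on. R would need T and Z (Gate 4), but T never turns on.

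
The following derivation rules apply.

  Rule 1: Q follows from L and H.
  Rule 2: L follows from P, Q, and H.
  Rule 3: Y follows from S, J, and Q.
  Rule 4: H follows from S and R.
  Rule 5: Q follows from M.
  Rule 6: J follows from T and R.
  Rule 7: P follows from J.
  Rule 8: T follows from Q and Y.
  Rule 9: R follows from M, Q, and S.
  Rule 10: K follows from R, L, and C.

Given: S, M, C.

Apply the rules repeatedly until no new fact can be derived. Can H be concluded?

Yes

From M, Rule 5 gives Q.
From M, Q, and S, Rule 9 gives R.
From S and R, Rule 4 gives H.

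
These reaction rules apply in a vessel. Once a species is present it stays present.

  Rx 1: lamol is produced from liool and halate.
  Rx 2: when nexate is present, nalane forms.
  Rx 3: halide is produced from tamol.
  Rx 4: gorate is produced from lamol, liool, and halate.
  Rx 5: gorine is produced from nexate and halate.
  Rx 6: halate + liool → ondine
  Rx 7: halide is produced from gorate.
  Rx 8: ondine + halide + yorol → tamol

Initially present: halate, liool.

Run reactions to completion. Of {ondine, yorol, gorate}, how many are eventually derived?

2

halate and liool present → ondine forms (Rx 6).
liool and halate present → lamol forms (Rx 1).
lamol, liool, and halate present → gorate forms (Rx 4).
ondine: reached.
No rule produces yorol, and it is not given.
gorate: reached.
Reached: ondine and gorate — 2 of the 3.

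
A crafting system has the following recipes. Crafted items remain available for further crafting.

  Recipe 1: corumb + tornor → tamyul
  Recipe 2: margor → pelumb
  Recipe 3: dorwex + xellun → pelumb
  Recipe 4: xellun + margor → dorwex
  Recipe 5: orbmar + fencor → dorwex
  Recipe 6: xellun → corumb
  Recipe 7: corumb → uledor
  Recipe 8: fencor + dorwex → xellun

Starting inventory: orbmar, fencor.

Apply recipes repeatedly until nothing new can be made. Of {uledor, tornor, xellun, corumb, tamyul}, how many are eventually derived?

3

Using Recipe 5, orbmar and fencor make dorwex.
fencor + dorwex → xellun (Recipe 8).
Using Recipe 6, xellun makes corumb.
corumb → uledor (Recipe 7).
uledor: reached.
No rule produces tornor, and it is not given.
xellun: reached.
corumb: reached.
tamyul would need corumb and tornor (Recipe 1), but tornor is never obtained.
Reached: uledor, xellun, and corumb — 3 of the 5.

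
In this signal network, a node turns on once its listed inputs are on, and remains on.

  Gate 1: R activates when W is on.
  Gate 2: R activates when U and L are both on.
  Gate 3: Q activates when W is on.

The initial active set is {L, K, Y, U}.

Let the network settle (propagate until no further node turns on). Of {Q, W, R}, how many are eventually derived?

1

U and L are on, so R activates (Gate 2).
Q would need W (Gate 3), but W never turns on.
No rule produces W, and it is not given.
R: reached.
Reached: R — 1 of the 3.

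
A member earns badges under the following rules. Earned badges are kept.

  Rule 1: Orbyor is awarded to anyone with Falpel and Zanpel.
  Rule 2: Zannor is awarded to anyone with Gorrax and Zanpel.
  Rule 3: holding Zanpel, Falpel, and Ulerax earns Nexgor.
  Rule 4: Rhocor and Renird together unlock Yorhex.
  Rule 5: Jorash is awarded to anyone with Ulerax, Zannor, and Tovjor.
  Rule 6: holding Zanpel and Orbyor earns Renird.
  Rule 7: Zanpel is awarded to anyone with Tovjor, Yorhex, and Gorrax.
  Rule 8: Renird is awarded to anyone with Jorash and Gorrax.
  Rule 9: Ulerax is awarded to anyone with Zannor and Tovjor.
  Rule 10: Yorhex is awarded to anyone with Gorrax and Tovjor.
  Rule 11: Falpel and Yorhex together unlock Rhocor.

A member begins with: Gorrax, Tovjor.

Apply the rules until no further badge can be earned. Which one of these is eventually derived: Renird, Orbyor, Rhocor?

With Gorrax and Tovjor, Yorhex is earned (Rule 10).
With Tovjor, Yorhex, and Gorrax, Zanpel is earned (Rule 7).
With Gorrax and Zanpel, Zannor is earned (Rule 2).
With Zannor and Tovjor, Ulerax is earned (Rule 9).
With Ulerax, Zannor, and Tovjor, Jorash is earned (Rule 5).
With Jorash and Gorrax, Renird is earned (Rule 8).
Rhocor would need Falpel and Yorhex (Rule 11), but Falpel is never earned. Orbyor would need Falpel and Zanpel (Rule 1), but Falpel is never earned.

Renird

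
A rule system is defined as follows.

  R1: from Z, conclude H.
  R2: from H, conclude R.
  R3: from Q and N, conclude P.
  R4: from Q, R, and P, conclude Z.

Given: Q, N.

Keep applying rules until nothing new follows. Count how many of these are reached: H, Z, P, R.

Q and N hold, so P follows (R3).
H would need Z (R1), but Z is never established.
Z would need Q, R, and P (R4), but R is never established.
P: reached.
R would need H (R2), but H is never established.
Reached: P — 1 of the 4.

1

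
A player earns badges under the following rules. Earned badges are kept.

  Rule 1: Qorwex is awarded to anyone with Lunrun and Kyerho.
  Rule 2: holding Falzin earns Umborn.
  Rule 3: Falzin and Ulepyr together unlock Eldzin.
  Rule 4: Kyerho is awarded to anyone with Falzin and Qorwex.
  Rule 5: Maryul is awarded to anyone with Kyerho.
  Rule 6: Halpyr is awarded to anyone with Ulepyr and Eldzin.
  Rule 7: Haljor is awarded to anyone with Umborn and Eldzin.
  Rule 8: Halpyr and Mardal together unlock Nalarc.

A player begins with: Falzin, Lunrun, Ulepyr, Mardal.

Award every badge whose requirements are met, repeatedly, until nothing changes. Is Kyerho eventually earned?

Kyerho would need Falzin and Qorwex (Rule 4), but Qorwex is never earned.

No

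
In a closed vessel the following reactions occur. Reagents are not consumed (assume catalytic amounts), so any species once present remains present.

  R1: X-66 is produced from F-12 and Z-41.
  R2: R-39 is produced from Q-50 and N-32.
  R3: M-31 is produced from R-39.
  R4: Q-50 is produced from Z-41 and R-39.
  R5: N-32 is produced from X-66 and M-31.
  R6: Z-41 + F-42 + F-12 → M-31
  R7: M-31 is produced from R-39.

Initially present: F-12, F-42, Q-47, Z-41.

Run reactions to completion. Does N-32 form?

Yes

Z-41, F-42, and F-12 present → M-31 forms (R6).
F-12 and Z-41 present → X-66 forms (R1).
X-66 and M-31 present → N-32 forms (R5).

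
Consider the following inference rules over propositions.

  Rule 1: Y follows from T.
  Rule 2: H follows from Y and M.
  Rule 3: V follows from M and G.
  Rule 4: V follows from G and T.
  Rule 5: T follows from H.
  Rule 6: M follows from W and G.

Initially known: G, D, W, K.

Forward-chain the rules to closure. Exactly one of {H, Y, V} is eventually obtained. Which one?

W and G hold, so M follows (Rule 6).
M and G hold, so V follows (Rule 3).
Y would need T (Rule 1), but T is never established. H would need Y and M (Rule 2), but Y is never established.

V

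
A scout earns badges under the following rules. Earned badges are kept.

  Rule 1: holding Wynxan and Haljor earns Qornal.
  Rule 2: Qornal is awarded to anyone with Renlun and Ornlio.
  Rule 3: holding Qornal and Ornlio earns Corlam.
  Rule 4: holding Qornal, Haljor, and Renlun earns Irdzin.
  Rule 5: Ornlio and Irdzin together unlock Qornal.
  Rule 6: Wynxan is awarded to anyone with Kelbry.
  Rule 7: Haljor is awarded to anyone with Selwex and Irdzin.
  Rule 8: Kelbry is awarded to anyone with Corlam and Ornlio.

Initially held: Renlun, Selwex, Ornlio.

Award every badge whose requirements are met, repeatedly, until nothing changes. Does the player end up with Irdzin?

Irdzin would need Qornal, Haljor, and Renlun (Rule 4), but Haljor is never earned.

No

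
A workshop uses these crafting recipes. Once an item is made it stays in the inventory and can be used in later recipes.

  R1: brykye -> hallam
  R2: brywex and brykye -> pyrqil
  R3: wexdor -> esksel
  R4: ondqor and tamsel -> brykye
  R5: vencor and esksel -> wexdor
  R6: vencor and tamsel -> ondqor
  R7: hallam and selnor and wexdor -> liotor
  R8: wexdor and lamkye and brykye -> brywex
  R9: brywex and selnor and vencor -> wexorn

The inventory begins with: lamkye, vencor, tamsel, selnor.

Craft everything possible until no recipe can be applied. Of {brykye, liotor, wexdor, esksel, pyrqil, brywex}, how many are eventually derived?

vencor and tamsel -> ondqor (R6).
Using R4, ondqor and tamsel make brykye.
brykye: reached.
liotor would need hallam, selnor, and wexdor (R7), but wexdor is never obtained.
wexdor would need vencor and esksel (R5), but esksel is never obtained.
esksel would need wexdor (R3), but wexdor is never obtained.
pyrqil would need brywex and brykye (R2), but brywex is never obtained.
brywex would need wexdor, lamkye, and brykye (R8), but wexdor is never obtained.
Reached: brykye — 1 of the 6.

1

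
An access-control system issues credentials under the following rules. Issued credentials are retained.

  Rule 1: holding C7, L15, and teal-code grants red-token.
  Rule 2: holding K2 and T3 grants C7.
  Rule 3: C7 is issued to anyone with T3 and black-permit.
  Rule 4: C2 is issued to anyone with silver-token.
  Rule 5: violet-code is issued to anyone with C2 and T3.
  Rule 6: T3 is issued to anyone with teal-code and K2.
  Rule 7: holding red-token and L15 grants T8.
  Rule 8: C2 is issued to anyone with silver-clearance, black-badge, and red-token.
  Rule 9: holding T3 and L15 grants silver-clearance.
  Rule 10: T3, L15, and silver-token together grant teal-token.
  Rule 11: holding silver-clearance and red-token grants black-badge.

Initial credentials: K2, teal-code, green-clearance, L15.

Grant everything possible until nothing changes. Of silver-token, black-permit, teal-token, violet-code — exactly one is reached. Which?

Holding teal-code and K2 grants T3 (Rule 6).
Holding T3 and L15 grants silver-clearance (Rule 9).
Holding K2 and T3 grants C7 (Rule 2).
Holding C7, L15, and teal-code grants red-token (Rule 1).
Holding silver-clearance and red-token grants black-badge (Rule 11).
Holding silver-clearance, black-badge, and red-token grants C2 (Rule 8).
Holding C2 and T3 grants violet-code (Rule 5).
No rule produces black-permit, and it is not given. teal-token would need T3, L15, and silver-token (Rule 10), but silver-token is never granted. No rule produces silver-token, and it is not given.

violet-code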